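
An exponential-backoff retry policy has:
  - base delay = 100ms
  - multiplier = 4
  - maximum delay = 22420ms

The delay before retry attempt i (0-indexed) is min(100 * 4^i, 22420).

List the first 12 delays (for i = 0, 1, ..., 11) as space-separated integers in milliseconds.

Computing each delay:
  i=0: min(100*4^0, 22420) = 100
  i=1: min(100*4^1, 22420) = 400
  i=2: min(100*4^2, 22420) = 1600
  i=3: min(100*4^3, 22420) = 6400
  i=4: min(100*4^4, 22420) = 22420
  i=5: min(100*4^5, 22420) = 22420
  i=6: min(100*4^6, 22420) = 22420
  i=7: min(100*4^7, 22420) = 22420
  i=8: min(100*4^8, 22420) = 22420
  i=9: min(100*4^9, 22420) = 22420
  i=10: min(100*4^10, 22420) = 22420
  i=11: min(100*4^11, 22420) = 22420

Answer: 100 400 1600 6400 22420 22420 22420 22420 22420 22420 22420 22420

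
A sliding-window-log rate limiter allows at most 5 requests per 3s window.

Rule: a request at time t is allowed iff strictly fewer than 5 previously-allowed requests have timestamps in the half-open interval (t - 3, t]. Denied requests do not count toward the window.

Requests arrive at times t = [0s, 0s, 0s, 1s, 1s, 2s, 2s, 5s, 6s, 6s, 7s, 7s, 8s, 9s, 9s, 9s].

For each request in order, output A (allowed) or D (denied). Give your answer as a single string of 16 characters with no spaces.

Tracking allowed requests in the window:
  req#1 t=0s: ALLOW
  req#2 t=0s: ALLOW
  req#3 t=0s: ALLOW
  req#4 t=1s: ALLOW
  req#5 t=1s: ALLOW
  req#6 t=2s: DENY
  req#7 t=2s: DENY
  req#8 t=5s: ALLOW
  req#9 t=6s: ALLOW
  req#10 t=6s: ALLOW
  req#11 t=7s: ALLOW
  req#12 t=7s: ALLOW
  req#13 t=8s: ALLOW
  req#14 t=9s: ALLOW
  req#15 t=9s: ALLOW
  req#16 t=9s: DENY

Answer: AAAAADDAAAAAAAAD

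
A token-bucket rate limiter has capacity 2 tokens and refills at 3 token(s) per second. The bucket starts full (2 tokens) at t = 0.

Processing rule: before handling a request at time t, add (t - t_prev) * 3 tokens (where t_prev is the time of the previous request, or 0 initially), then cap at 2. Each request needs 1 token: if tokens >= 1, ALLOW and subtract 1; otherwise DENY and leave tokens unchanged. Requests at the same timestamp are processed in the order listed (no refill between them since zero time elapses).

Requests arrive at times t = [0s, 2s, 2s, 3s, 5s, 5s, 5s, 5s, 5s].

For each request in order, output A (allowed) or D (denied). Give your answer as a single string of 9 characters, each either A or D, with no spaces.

Simulating step by step:
  req#1 t=0s: ALLOW
  req#2 t=2s: ALLOW
  req#3 t=2s: ALLOW
  req#4 t=3s: ALLOW
  req#5 t=5s: ALLOW
  req#6 t=5s: ALLOW
  req#7 t=5s: DENY
  req#8 t=5s: DENY
  req#9 t=5s: DENY

Answer: AAAAAADDD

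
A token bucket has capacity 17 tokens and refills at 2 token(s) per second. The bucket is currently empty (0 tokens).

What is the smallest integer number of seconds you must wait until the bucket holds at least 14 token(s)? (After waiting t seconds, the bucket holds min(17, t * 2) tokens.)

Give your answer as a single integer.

Answer: 7

Derivation:
Need t * 2 >= 14, so t >= 14/2.
Smallest integer t = ceil(14/2) = 7.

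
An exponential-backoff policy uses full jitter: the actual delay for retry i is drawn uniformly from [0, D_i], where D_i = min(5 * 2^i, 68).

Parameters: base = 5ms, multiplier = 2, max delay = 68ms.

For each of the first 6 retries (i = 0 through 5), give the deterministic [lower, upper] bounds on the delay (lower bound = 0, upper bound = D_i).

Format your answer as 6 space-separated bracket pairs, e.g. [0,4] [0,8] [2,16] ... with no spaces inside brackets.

Computing bounds per retry:
  i=0: D_i=min(5*2^0,68)=5, bounds=[0,5]
  i=1: D_i=min(5*2^1,68)=10, bounds=[0,10]
  i=2: D_i=min(5*2^2,68)=20, bounds=[0,20]
  i=3: D_i=min(5*2^3,68)=40, bounds=[0,40]
  i=4: D_i=min(5*2^4,68)=68, bounds=[0,68]
  i=5: D_i=min(5*2^5,68)=68, bounds=[0,68]

Answer: [0,5] [0,10] [0,20] [0,40] [0,68] [0,68]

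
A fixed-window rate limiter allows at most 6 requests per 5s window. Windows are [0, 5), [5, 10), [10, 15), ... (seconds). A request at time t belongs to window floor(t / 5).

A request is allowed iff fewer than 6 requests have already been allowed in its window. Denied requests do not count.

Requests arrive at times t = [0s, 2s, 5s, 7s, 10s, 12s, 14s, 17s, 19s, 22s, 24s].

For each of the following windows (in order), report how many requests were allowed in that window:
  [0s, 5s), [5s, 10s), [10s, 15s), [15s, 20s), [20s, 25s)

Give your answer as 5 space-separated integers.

Answer: 2 2 3 2 2

Derivation:
Processing requests:
  req#1 t=0s (window 0): ALLOW
  req#2 t=2s (window 0): ALLOW
  req#3 t=5s (window 1): ALLOW
  req#4 t=7s (window 1): ALLOW
  req#5 t=10s (window 2): ALLOW
  req#6 t=12s (window 2): ALLOW
  req#7 t=14s (window 2): ALLOW
  req#8 t=17s (window 3): ALLOW
  req#9 t=19s (window 3): ALLOW
  req#10 t=22s (window 4): ALLOW
  req#11 t=24s (window 4): ALLOW

Allowed counts by window: 2 2 3 2 2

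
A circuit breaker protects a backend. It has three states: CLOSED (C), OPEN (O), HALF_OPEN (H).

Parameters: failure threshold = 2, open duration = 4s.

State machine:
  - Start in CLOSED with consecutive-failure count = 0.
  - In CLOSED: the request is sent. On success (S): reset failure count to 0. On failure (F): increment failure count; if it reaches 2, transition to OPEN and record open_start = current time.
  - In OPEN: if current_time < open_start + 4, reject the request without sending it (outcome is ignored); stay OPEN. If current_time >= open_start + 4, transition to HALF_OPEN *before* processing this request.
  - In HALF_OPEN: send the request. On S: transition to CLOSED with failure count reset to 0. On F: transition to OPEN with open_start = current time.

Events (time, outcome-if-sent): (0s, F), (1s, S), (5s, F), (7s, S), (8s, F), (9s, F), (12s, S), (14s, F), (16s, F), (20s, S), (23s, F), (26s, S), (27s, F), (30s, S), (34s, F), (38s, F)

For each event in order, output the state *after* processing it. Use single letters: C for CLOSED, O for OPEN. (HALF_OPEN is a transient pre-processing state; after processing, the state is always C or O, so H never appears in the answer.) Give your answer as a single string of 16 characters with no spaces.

State after each event:
  event#1 t=0s outcome=F: state=CLOSED
  event#2 t=1s outcome=S: state=CLOSED
  event#3 t=5s outcome=F: state=CLOSED
  event#4 t=7s outcome=S: state=CLOSED
  event#5 t=8s outcome=F: state=CLOSED
  event#6 t=9s outcome=F: state=OPEN
  event#7 t=12s outcome=S: state=OPEN
  event#8 t=14s outcome=F: state=OPEN
  event#9 t=16s outcome=F: state=OPEN
  event#10 t=20s outcome=S: state=CLOSED
  event#11 t=23s outcome=F: state=CLOSED
  event#12 t=26s outcome=S: state=CLOSED
  event#13 t=27s outcome=F: state=CLOSED
  event#14 t=30s outcome=S: state=CLOSED
  event#15 t=34s outcome=F: state=CLOSED
  event#16 t=38s outcome=F: state=OPEN

Answer: CCCCCOOOOCCCCCCO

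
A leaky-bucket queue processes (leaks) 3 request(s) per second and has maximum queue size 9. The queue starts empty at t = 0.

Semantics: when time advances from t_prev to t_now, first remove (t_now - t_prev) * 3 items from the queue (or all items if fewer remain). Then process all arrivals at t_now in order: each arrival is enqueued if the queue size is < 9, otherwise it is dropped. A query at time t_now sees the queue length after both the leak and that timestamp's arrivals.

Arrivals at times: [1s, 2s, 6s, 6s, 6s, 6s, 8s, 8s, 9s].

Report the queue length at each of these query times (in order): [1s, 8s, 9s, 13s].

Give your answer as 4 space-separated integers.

Answer: 1 2 1 0

Derivation:
Queue lengths at query times:
  query t=1s: backlog = 1
  query t=8s: backlog = 2
  query t=9s: backlog = 1
  query t=13s: backlog = 0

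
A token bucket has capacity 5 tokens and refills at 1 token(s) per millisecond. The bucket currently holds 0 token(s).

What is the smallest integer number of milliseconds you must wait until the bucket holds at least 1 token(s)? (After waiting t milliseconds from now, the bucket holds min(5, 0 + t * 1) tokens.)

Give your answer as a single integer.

Answer: 1

Derivation:
Need 0 + t * 1 >= 1, so t >= 1/1.
Smallest integer t = ceil(1/1) = 1.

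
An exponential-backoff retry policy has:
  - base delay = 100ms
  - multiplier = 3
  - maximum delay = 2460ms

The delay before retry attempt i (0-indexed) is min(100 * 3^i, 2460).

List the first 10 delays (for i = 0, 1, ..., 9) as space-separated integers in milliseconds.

Computing each delay:
  i=0: min(100*3^0, 2460) = 100
  i=1: min(100*3^1, 2460) = 300
  i=2: min(100*3^2, 2460) = 900
  i=3: min(100*3^3, 2460) = 2460
  i=4: min(100*3^4, 2460) = 2460
  i=5: min(100*3^5, 2460) = 2460
  i=6: min(100*3^6, 2460) = 2460
  i=7: min(100*3^7, 2460) = 2460
  i=8: min(100*3^8, 2460) = 2460
  i=9: min(100*3^9, 2460) = 2460

Answer: 100 300 900 2460 2460 2460 2460 2460 2460 2460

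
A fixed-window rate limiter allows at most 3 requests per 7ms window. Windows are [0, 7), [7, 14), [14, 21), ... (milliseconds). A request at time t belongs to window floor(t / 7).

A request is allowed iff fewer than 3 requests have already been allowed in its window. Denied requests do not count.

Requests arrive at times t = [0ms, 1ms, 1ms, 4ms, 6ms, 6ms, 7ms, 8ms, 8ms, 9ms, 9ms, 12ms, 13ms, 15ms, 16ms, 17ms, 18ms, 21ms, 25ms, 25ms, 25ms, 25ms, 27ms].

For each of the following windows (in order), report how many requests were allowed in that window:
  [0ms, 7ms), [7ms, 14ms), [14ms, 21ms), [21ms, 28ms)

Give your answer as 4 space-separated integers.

Answer: 3 3 3 3

Derivation:
Processing requests:
  req#1 t=0ms (window 0): ALLOW
  req#2 t=1ms (window 0): ALLOW
  req#3 t=1ms (window 0): ALLOW
  req#4 t=4ms (window 0): DENY
  req#5 t=6ms (window 0): DENY
  req#6 t=6ms (window 0): DENY
  req#7 t=7ms (window 1): ALLOW
  req#8 t=8ms (window 1): ALLOW
  req#9 t=8ms (window 1): ALLOW
  req#10 t=9ms (window 1): DENY
  req#11 t=9ms (window 1): DENY
  req#12 t=12ms (window 1): DENY
  req#13 t=13ms (window 1): DENY
  req#14 t=15ms (window 2): ALLOW
  req#15 t=16ms (window 2): ALLOW
  req#16 t=17ms (window 2): ALLOW
  req#17 t=18ms (window 2): DENY
  req#18 t=21ms (window 3): ALLOW
  req#19 t=25ms (window 3): ALLOW
  req#20 t=25ms (window 3): ALLOW
  req#21 t=25ms (window 3): DENY
  req#22 t=25ms (window 3): DENY
  req#23 t=27ms (window 3): DENY

Allowed counts by window: 3 3 3 3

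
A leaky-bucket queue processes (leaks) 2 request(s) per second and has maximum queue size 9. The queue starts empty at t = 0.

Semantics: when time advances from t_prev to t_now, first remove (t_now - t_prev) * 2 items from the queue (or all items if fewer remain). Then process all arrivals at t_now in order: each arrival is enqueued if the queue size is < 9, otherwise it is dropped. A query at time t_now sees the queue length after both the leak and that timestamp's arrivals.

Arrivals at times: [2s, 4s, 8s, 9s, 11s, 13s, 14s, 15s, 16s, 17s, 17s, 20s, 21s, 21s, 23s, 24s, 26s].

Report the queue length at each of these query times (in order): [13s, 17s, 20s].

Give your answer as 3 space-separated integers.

Answer: 1 2 1

Derivation:
Queue lengths at query times:
  query t=13s: backlog = 1
  query t=17s: backlog = 2
  query t=20s: backlog = 1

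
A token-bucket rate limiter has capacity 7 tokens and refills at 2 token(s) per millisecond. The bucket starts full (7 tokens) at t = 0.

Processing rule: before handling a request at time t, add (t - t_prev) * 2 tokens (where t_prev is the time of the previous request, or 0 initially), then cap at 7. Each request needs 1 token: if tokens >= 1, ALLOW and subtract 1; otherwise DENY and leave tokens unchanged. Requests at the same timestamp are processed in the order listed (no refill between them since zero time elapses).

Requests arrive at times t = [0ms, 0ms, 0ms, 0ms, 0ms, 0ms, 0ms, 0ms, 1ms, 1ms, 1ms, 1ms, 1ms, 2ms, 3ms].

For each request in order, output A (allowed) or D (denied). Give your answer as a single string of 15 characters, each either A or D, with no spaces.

Answer: AAAAAAADAADDDAA

Derivation:
Simulating step by step:
  req#1 t=0ms: ALLOW
  req#2 t=0ms: ALLOW
  req#3 t=0ms: ALLOW
  req#4 t=0ms: ALLOW
  req#5 t=0ms: ALLOW
  req#6 t=0ms: ALLOW
  req#7 t=0ms: ALLOW
  req#8 t=0ms: DENY
  req#9 t=1ms: ALLOW
  req#10 t=1ms: ALLOW
  req#11 t=1ms: DENY
  req#12 t=1ms: DENY
  req#13 t=1ms: DENY
  req#14 t=2ms: ALLOW
  req#15 t=3ms: ALLOW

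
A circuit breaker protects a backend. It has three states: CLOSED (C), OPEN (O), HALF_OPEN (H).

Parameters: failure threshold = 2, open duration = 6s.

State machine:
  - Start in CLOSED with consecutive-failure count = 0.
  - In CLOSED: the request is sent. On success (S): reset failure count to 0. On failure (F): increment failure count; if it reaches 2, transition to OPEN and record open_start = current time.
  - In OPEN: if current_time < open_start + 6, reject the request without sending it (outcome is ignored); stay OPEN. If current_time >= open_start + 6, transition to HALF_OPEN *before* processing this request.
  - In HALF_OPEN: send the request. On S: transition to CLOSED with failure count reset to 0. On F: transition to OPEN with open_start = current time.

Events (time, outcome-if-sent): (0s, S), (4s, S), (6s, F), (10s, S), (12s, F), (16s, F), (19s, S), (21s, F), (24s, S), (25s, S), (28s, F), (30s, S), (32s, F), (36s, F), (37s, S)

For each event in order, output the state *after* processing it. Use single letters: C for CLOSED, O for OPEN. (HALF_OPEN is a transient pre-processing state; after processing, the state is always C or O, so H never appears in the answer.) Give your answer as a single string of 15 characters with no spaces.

Answer: CCCCCOOOCCCCCOO

Derivation:
State after each event:
  event#1 t=0s outcome=S: state=CLOSED
  event#2 t=4s outcome=S: state=CLOSED
  event#3 t=6s outcome=F: state=CLOSED
  event#4 t=10s outcome=S: state=CLOSED
  event#5 t=12s outcome=F: state=CLOSED
  event#6 t=16s outcome=F: state=OPEN
  event#7 t=19s outcome=S: state=OPEN
  event#8 t=21s outcome=F: state=OPEN
  event#9 t=24s outcome=S: state=CLOSED
  event#10 t=25s outcome=S: state=CLOSED
  event#11 t=28s outcome=F: state=CLOSED
  event#12 t=30s outcome=S: state=CLOSED
  event#13 t=32s outcome=F: state=CLOSED
  event#14 t=36s outcome=F: state=OPEN
  event#15 t=37s outcome=S: state=OPEN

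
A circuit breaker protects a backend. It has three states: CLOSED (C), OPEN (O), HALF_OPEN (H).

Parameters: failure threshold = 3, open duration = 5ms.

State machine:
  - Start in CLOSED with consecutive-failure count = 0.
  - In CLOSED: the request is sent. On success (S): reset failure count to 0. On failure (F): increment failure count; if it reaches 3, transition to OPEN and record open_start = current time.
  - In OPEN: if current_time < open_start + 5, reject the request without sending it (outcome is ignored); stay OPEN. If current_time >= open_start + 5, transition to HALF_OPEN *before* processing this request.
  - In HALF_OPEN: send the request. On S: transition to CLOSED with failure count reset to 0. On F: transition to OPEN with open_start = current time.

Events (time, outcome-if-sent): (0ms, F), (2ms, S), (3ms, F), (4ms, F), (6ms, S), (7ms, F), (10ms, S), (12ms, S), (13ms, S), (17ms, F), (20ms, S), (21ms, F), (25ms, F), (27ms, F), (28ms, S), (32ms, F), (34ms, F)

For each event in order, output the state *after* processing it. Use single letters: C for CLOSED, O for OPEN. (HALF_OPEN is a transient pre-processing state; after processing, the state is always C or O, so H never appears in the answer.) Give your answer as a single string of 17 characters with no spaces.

Answer: CCCCCCCCCCCCCOOOO

Derivation:
State after each event:
  event#1 t=0ms outcome=F: state=CLOSED
  event#2 t=2ms outcome=S: state=CLOSED
  event#3 t=3ms outcome=F: state=CLOSED
  event#4 t=4ms outcome=F: state=CLOSED
  event#5 t=6ms outcome=S: state=CLOSED
  event#6 t=7ms outcome=F: state=CLOSED
  event#7 t=10ms outcome=S: state=CLOSED
  event#8 t=12ms outcome=S: state=CLOSED
  event#9 t=13ms outcome=S: state=CLOSED
  event#10 t=17ms outcome=F: state=CLOSED
  event#11 t=20ms outcome=S: state=CLOSED
  event#12 t=21ms outcome=F: state=CLOSED
  event#13 t=25ms outcome=F: state=CLOSED
  event#14 t=27ms outcome=F: state=OPEN
  event#15 t=28ms outcome=S: state=OPEN
  event#16 t=32ms outcome=F: state=OPEN
  event#17 t=34ms outcome=F: state=OPEN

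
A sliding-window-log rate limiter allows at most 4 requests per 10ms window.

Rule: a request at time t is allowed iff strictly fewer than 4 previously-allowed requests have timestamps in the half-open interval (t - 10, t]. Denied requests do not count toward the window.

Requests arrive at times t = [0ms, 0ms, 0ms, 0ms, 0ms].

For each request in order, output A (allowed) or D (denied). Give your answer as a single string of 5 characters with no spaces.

Tracking allowed requests in the window:
  req#1 t=0ms: ALLOW
  req#2 t=0ms: ALLOW
  req#3 t=0ms: ALLOW
  req#4 t=0ms: ALLOW
  req#5 t=0ms: DENY

Answer: AAAAD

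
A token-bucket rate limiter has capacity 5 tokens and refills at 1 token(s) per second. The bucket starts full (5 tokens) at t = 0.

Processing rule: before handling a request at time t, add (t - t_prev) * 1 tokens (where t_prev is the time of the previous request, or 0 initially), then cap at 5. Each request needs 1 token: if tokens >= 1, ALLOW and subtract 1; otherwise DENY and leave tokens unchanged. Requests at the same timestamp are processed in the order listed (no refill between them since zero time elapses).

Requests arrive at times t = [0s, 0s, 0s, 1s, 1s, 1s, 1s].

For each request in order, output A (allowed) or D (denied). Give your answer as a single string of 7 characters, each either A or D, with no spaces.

Answer: AAAAAAD

Derivation:
Simulating step by step:
  req#1 t=0s: ALLOW
  req#2 t=0s: ALLOW
  req#3 t=0s: ALLOW
  req#4 t=1s: ALLOW
  req#5 t=1s: ALLOW
  req#6 t=1s: ALLOW
  req#7 t=1s: DENY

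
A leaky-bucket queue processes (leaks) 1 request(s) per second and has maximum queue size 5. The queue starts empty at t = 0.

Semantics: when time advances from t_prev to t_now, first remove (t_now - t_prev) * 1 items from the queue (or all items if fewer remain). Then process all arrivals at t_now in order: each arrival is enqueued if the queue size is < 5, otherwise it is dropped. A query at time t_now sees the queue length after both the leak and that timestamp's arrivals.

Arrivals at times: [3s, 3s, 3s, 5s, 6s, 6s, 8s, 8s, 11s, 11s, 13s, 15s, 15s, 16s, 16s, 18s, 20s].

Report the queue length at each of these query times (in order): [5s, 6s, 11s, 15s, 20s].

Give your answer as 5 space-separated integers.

Answer: 2 3 2 2 1

Derivation:
Queue lengths at query times:
  query t=5s: backlog = 2
  query t=6s: backlog = 3
  query t=11s: backlog = 2
  query t=15s: backlog = 2
  query t=20s: backlog = 1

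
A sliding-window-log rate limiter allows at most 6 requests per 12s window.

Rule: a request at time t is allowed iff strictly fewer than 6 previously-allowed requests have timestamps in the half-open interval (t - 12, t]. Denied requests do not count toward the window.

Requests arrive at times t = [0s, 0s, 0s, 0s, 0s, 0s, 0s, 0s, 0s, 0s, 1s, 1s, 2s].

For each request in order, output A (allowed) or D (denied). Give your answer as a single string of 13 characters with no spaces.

Answer: AAAAAADDDDDDD

Derivation:
Tracking allowed requests in the window:
  req#1 t=0s: ALLOW
  req#2 t=0s: ALLOW
  req#3 t=0s: ALLOW
  req#4 t=0s: ALLOW
  req#5 t=0s: ALLOW
  req#6 t=0s: ALLOW
  req#7 t=0s: DENY
  req#8 t=0s: DENY
  req#9 t=0s: DENY
  req#10 t=0s: DENY
  req#11 t=1s: DENY
  req#12 t=1s: DENY
  req#13 t=2s: DENY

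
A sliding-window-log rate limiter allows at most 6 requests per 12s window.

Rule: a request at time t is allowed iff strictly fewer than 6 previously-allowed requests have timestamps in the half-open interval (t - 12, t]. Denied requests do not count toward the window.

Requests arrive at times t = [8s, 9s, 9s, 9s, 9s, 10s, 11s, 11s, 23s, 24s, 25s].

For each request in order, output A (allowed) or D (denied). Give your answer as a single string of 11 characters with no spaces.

Answer: AAAAAADDAAA

Derivation:
Tracking allowed requests in the window:
  req#1 t=8s: ALLOW
  req#2 t=9s: ALLOW
  req#3 t=9s: ALLOW
  req#4 t=9s: ALLOW
  req#5 t=9s: ALLOW
  req#6 t=10s: ALLOW
  req#7 t=11s: DENY
  req#8 t=11s: DENY
  req#9 t=23s: ALLOW
  req#10 t=24s: ALLOW
  req#11 t=25s: ALLOW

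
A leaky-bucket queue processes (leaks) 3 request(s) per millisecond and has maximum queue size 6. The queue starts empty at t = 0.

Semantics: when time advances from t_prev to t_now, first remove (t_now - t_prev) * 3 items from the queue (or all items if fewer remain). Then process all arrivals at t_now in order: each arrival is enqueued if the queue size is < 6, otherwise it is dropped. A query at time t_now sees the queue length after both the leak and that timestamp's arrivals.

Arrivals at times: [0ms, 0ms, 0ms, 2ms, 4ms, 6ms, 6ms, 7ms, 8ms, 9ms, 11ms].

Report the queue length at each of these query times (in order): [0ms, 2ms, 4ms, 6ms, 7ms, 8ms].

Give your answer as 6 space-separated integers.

Answer: 3 1 1 2 1 1

Derivation:
Queue lengths at query times:
  query t=0ms: backlog = 3
  query t=2ms: backlog = 1
  query t=4ms: backlog = 1
  query t=6ms: backlog = 2
  query t=7ms: backlog = 1
  query t=8ms: backlog = 1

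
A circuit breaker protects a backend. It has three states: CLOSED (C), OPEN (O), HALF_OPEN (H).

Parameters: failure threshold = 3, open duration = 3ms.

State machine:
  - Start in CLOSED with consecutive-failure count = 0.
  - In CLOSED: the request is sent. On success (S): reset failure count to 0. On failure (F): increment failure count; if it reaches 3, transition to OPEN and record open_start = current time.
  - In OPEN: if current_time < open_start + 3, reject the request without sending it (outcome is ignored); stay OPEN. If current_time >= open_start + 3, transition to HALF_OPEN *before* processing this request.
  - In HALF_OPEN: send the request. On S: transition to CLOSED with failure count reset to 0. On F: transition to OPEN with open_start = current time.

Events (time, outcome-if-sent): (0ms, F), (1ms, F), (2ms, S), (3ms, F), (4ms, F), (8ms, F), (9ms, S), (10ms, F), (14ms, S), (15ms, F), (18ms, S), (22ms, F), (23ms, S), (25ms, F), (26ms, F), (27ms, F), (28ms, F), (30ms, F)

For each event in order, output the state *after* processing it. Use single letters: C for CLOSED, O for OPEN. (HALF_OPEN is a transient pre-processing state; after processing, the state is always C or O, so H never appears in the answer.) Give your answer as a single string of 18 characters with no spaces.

Answer: CCCCCOOOCCCCCCCOOO

Derivation:
State after each event:
  event#1 t=0ms outcome=F: state=CLOSED
  event#2 t=1ms outcome=F: state=CLOSED
  event#3 t=2ms outcome=S: state=CLOSED
  event#4 t=3ms outcome=F: state=CLOSED
  event#5 t=4ms outcome=F: state=CLOSED
  event#6 t=8ms outcome=F: state=OPEN
  event#7 t=9ms outcome=S: state=OPEN
  event#8 t=10ms outcome=F: state=OPEN
  event#9 t=14ms outcome=S: state=CLOSED
  event#10 t=15ms outcome=F: state=CLOSED
  event#11 t=18ms outcome=S: state=CLOSED
  event#12 t=22ms outcome=F: state=CLOSED
  event#13 t=23ms outcome=S: state=CLOSED
  event#14 t=25ms outcome=F: state=CLOSED
  event#15 t=26ms outcome=F: state=CLOSED
  event#16 t=27ms outcome=F: state=OPEN
  event#17 t=28ms outcome=F: state=OPEN
  event#18 t=30ms outcome=F: state=OPEN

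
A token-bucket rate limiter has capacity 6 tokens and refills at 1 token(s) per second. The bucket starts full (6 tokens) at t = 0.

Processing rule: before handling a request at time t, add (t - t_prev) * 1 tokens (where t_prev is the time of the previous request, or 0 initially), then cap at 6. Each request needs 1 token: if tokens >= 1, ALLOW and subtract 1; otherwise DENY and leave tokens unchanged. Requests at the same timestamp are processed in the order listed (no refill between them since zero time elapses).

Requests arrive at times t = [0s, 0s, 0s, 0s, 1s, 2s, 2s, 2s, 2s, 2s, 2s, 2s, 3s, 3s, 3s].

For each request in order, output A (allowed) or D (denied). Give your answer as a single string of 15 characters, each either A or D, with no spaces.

Simulating step by step:
  req#1 t=0s: ALLOW
  req#2 t=0s: ALLOW
  req#3 t=0s: ALLOW
  req#4 t=0s: ALLOW
  req#5 t=1s: ALLOW
  req#6 t=2s: ALLOW
  req#7 t=2s: ALLOW
  req#8 t=2s: ALLOW
  req#9 t=2s: DENY
  req#10 t=2s: DENY
  req#11 t=2s: DENY
  req#12 t=2s: DENY
  req#13 t=3s: ALLOW
  req#14 t=3s: DENY
  req#15 t=3s: DENY

Answer: AAAAAAAADDDDADD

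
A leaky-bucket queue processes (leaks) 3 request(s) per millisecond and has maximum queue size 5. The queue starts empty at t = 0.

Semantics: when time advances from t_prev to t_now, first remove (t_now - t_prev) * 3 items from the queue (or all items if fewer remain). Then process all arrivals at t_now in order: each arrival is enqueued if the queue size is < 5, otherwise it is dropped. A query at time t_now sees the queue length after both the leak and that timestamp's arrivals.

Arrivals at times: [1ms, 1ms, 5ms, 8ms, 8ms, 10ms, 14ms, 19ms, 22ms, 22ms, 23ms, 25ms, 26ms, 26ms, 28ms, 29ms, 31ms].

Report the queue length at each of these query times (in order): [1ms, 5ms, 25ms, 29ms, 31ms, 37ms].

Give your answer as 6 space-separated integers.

Answer: 2 1 1 1 1 0

Derivation:
Queue lengths at query times:
  query t=1ms: backlog = 2
  query t=5ms: backlog = 1
  query t=25ms: backlog = 1
  query t=29ms: backlog = 1
  query t=31ms: backlog = 1
  query t=37ms: backlog = 0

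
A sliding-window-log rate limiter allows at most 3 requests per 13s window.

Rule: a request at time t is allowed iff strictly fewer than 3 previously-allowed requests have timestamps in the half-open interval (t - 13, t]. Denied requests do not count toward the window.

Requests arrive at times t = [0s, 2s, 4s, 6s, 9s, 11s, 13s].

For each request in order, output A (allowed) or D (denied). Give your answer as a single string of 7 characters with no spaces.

Answer: AAADDDA

Derivation:
Tracking allowed requests in the window:
  req#1 t=0s: ALLOW
  req#2 t=2s: ALLOW
  req#3 t=4s: ALLOW
  req#4 t=6s: DENY
  req#5 t=9s: DENY
  req#6 t=11s: DENY
  req#7 t=13s: ALLOW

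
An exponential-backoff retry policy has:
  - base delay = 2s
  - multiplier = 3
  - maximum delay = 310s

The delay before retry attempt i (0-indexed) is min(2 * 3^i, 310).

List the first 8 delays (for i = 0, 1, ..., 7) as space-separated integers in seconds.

Answer: 2 6 18 54 162 310 310 310

Derivation:
Computing each delay:
  i=0: min(2*3^0, 310) = 2
  i=1: min(2*3^1, 310) = 6
  i=2: min(2*3^2, 310) = 18
  i=3: min(2*3^3, 310) = 54
  i=4: min(2*3^4, 310) = 162
  i=5: min(2*3^5, 310) = 310
  i=6: min(2*3^6, 310) = 310
  i=7: min(2*3^7, 310) = 310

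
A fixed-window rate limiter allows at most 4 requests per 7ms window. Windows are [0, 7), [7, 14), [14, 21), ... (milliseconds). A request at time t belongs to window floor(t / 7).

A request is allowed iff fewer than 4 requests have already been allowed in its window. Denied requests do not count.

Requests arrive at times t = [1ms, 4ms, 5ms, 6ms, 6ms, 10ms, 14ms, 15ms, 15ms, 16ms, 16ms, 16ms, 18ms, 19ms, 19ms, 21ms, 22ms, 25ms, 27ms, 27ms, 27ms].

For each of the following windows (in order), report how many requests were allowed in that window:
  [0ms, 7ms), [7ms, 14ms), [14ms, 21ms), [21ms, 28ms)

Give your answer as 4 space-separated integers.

Answer: 4 1 4 4

Derivation:
Processing requests:
  req#1 t=1ms (window 0): ALLOW
  req#2 t=4ms (window 0): ALLOW
  req#3 t=5ms (window 0): ALLOW
  req#4 t=6ms (window 0): ALLOW
  req#5 t=6ms (window 0): DENY
  req#6 t=10ms (window 1): ALLOW
  req#7 t=14ms (window 2): ALLOW
  req#8 t=15ms (window 2): ALLOW
  req#9 t=15ms (window 2): ALLOW
  req#10 t=16ms (window 2): ALLOW
  req#11 t=16ms (window 2): DENY
  req#12 t=16ms (window 2): DENY
  req#13 t=18ms (window 2): DENY
  req#14 t=19ms (window 2): DENY
  req#15 t=19ms (window 2): DENY
  req#16 t=21ms (window 3): ALLOW
  req#17 t=22ms (window 3): ALLOW
  req#18 t=25ms (window 3): ALLOW
  req#19 t=27ms (window 3): ALLOW
  req#20 t=27ms (window 3): DENY
  req#21 t=27ms (window 3): DENY

Allowed counts by window: 4 1 4 4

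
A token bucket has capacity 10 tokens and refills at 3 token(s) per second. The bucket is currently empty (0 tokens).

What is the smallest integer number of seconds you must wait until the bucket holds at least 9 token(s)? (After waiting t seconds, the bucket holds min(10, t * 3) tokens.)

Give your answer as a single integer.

Answer: 3

Derivation:
Need t * 3 >= 9, so t >= 9/3.
Smallest integer t = ceil(9/3) = 3.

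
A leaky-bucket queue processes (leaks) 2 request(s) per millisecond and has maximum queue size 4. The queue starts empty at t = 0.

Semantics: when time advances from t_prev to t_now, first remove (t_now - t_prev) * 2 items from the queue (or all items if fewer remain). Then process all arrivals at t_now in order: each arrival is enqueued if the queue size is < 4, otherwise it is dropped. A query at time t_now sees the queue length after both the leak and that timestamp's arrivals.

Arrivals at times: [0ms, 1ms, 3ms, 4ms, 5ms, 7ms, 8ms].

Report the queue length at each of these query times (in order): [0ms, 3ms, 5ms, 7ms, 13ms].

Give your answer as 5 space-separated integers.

Answer: 1 1 1 1 0

Derivation:
Queue lengths at query times:
  query t=0ms: backlog = 1
  query t=3ms: backlog = 1
  query t=5ms: backlog = 1
  query t=7ms: backlog = 1
  query t=13ms: backlog = 0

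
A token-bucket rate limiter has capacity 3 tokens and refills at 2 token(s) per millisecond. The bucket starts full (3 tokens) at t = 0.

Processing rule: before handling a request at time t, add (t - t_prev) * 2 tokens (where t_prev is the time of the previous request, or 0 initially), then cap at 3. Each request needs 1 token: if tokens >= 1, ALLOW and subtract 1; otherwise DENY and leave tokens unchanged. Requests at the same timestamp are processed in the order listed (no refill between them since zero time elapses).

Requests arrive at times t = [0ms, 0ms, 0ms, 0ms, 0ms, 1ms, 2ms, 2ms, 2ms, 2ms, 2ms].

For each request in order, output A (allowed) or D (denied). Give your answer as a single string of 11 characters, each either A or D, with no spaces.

Simulating step by step:
  req#1 t=0ms: ALLOW
  req#2 t=0ms: ALLOW
  req#3 t=0ms: ALLOW
  req#4 t=0ms: DENY
  req#5 t=0ms: DENY
  req#6 t=1ms: ALLOW
  req#7 t=2ms: ALLOW
  req#8 t=2ms: ALLOW
  req#9 t=2ms: ALLOW
  req#10 t=2ms: DENY
  req#11 t=2ms: DENY

Answer: AAADDAAAADD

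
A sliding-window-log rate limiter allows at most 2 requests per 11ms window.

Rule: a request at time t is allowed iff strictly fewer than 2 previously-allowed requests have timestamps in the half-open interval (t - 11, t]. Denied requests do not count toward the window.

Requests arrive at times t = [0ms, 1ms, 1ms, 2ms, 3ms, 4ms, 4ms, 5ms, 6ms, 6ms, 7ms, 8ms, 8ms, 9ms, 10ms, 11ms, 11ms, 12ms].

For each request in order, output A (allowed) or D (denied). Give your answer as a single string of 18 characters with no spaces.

Tracking allowed requests in the window:
  req#1 t=0ms: ALLOW
  req#2 t=1ms: ALLOW
  req#3 t=1ms: DENY
  req#4 t=2ms: DENY
  req#5 t=3ms: DENY
  req#6 t=4ms: DENY
  req#7 t=4ms: DENY
  req#8 t=5ms: DENY
  req#9 t=6ms: DENY
  req#10 t=6ms: DENY
  req#11 t=7ms: DENY
  req#12 t=8ms: DENY
  req#13 t=8ms: DENY
  req#14 t=9ms: DENY
  req#15 t=10ms: DENY
  req#16 t=11ms: ALLOW
  req#17 t=11ms: DENY
  req#18 t=12ms: ALLOW

Answer: AADDDDDDDDDDDDDADA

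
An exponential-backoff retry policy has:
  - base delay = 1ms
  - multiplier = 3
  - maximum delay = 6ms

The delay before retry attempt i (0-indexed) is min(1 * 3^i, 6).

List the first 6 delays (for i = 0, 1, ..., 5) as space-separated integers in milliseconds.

Computing each delay:
  i=0: min(1*3^0, 6) = 1
  i=1: min(1*3^1, 6) = 3
  i=2: min(1*3^2, 6) = 6
  i=3: min(1*3^3, 6) = 6
  i=4: min(1*3^4, 6) = 6
  i=5: min(1*3^5, 6) = 6

Answer: 1 3 6 6 6 6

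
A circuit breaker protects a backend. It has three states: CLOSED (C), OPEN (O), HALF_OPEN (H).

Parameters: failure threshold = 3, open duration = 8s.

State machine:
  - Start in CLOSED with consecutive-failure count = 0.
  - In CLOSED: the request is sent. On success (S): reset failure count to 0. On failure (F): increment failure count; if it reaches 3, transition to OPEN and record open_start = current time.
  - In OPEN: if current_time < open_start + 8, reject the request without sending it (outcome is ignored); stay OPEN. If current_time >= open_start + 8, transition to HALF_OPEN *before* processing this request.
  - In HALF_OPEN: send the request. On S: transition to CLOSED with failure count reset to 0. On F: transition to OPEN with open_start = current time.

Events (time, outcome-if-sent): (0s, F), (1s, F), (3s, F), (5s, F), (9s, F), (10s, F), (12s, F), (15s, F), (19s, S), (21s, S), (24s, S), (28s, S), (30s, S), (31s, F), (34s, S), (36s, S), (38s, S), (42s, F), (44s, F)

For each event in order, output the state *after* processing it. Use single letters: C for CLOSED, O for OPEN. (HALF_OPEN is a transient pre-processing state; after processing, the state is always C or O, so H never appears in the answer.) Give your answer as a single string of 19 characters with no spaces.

Answer: CCOOOOOOOCCCCCCCCCC

Derivation:
State after each event:
  event#1 t=0s outcome=F: state=CLOSED
  event#2 t=1s outcome=F: state=CLOSED
  event#3 t=3s outcome=F: state=OPEN
  event#4 t=5s outcome=F: state=OPEN
  event#5 t=9s outcome=F: state=OPEN
  event#6 t=10s outcome=F: state=OPEN
  event#7 t=12s outcome=F: state=OPEN
  event#8 t=15s outcome=F: state=OPEN
  event#9 t=19s outcome=S: state=OPEN
  event#10 t=21s outcome=S: state=CLOSED
  event#11 t=24s outcome=S: state=CLOSED
  event#12 t=28s outcome=S: state=CLOSED
  event#13 t=30s outcome=S: state=CLOSED
  event#14 t=31s outcome=F: state=CLOSED
  event#15 t=34s outcome=S: state=CLOSED
  event#16 t=36s outcome=S: state=CLOSED
  event#17 t=38s outcome=S: state=CLOSED
  event#18 t=42s outcome=F: state=CLOSED
  event#19 t=44s outcome=F: state=CLOSED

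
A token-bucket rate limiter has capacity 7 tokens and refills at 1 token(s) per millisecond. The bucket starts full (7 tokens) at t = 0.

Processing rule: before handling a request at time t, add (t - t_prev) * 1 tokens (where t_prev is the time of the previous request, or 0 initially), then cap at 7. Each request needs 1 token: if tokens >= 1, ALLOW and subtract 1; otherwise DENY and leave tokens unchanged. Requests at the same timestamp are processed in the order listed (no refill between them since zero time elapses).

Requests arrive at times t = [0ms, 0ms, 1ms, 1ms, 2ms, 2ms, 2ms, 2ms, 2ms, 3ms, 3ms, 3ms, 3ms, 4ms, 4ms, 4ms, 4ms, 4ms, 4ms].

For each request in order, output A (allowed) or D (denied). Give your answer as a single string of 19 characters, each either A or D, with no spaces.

Simulating step by step:
  req#1 t=0ms: ALLOW
  req#2 t=0ms: ALLOW
  req#3 t=1ms: ALLOW
  req#4 t=1ms: ALLOW
  req#5 t=2ms: ALLOW
  req#6 t=2ms: ALLOW
  req#7 t=2ms: ALLOW
  req#8 t=2ms: ALLOW
  req#9 t=2ms: ALLOW
  req#10 t=3ms: ALLOW
  req#11 t=3ms: DENY
  req#12 t=3ms: DENY
  req#13 t=3ms: DENY
  req#14 t=4ms: ALLOW
  req#15 t=4ms: DENY
  req#16 t=4ms: DENY
  req#17 t=4ms: DENY
  req#18 t=4ms: DENY
  req#19 t=4ms: DENY

Answer: AAAAAAAAAADDDADDDDD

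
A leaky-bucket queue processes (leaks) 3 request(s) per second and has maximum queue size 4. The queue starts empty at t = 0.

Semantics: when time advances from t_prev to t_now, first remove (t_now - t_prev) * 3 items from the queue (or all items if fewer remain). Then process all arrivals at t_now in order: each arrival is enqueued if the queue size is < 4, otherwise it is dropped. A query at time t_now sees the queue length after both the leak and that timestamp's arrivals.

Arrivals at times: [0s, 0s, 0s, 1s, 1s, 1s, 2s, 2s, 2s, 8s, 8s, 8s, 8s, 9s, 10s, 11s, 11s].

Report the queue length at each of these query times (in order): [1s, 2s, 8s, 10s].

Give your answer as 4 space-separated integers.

Queue lengths at query times:
  query t=1s: backlog = 3
  query t=2s: backlog = 3
  query t=8s: backlog = 4
  query t=10s: backlog = 1

Answer: 3 3 4 1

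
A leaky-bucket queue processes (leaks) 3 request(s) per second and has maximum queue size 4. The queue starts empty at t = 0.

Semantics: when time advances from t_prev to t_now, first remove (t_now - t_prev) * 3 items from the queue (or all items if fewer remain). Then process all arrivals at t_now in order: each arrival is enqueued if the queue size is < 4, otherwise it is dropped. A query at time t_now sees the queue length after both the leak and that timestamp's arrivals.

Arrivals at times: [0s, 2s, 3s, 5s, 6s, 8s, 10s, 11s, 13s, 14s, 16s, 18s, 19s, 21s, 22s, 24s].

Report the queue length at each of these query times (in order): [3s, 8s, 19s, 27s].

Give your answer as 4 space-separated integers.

Queue lengths at query times:
  query t=3s: backlog = 1
  query t=8s: backlog = 1
  query t=19s: backlog = 1
  query t=27s: backlog = 0

Answer: 1 1 1 0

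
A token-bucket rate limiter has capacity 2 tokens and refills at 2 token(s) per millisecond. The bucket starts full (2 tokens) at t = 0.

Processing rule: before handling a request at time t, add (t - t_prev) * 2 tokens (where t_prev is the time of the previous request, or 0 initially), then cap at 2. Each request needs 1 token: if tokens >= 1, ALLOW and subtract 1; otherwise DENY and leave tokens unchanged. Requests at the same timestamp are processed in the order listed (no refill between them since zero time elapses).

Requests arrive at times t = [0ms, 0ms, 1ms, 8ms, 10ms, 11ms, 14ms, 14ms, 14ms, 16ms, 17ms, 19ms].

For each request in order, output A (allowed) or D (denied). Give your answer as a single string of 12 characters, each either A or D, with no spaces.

Answer: AAAAAAAADAAA

Derivation:
Simulating step by step:
  req#1 t=0ms: ALLOW
  req#2 t=0ms: ALLOW
  req#3 t=1ms: ALLOW
  req#4 t=8ms: ALLOW
  req#5 t=10ms: ALLOW
  req#6 t=11ms: ALLOW
  req#7 t=14ms: ALLOW
  req#8 t=14ms: ALLOW
  req#9 t=14ms: DENY
  req#10 t=16ms: ALLOW
  req#11 t=17ms: ALLOW
  req#12 t=19ms: ALLOW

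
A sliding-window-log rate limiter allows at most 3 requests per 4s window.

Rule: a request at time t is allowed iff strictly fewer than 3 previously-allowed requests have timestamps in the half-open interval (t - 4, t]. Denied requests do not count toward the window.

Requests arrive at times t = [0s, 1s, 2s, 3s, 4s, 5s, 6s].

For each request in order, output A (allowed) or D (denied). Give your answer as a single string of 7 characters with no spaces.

Tracking allowed requests in the window:
  req#1 t=0s: ALLOW
  req#2 t=1s: ALLOW
  req#3 t=2s: ALLOW
  req#4 t=3s: DENY
  req#5 t=4s: ALLOW
  req#6 t=5s: ALLOW
  req#7 t=6s: ALLOW

Answer: AAADAAA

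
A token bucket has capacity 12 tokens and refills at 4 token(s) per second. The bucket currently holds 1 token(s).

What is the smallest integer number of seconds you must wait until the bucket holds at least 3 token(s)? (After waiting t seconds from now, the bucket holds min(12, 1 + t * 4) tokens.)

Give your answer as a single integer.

Need 1 + t * 4 >= 3, so t >= 2/4.
Smallest integer t = ceil(2/4) = 1.

Answer: 1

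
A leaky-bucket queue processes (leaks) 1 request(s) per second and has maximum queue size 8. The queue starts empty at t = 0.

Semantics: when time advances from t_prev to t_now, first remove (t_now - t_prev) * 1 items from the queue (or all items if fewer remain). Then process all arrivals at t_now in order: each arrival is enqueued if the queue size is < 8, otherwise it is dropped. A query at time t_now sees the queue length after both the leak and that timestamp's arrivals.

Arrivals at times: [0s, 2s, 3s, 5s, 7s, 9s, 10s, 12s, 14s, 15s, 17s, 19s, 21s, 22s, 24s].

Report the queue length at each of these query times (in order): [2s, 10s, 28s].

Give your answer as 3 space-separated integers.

Answer: 1 1 0

Derivation:
Queue lengths at query times:
  query t=2s: backlog = 1
  query t=10s: backlog = 1
  query t=28s: backlog = 0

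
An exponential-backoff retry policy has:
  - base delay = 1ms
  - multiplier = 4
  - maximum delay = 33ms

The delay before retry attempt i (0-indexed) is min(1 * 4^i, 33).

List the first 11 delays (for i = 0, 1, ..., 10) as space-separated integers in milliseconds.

Computing each delay:
  i=0: min(1*4^0, 33) = 1
  i=1: min(1*4^1, 33) = 4
  i=2: min(1*4^2, 33) = 16
  i=3: min(1*4^3, 33) = 33
  i=4: min(1*4^4, 33) = 33
  i=5: min(1*4^5, 33) = 33
  i=6: min(1*4^6, 33) = 33
  i=7: min(1*4^7, 33) = 33
  i=8: min(1*4^8, 33) = 33
  i=9: min(1*4^9, 33) = 33
  i=10: min(1*4^10, 33) = 33

Answer: 1 4 16 33 33 33 33 33 33 33 33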